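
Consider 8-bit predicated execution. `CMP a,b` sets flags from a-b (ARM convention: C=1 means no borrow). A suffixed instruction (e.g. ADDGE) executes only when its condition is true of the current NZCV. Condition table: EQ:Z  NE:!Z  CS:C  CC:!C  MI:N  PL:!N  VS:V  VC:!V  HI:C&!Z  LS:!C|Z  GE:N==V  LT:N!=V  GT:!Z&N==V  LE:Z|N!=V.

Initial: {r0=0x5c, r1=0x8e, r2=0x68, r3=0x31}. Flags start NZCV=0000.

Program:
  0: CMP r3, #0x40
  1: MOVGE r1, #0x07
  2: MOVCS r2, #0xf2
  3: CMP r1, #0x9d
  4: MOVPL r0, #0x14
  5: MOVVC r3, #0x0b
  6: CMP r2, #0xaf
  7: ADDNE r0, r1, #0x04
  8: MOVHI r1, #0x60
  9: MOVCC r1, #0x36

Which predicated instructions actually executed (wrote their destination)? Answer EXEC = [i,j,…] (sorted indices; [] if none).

0: ✓ CMP  NZCV=1000
1: · MOVGE
2: · MOVCS
3: ✓ CMP  NZCV=1000
4: · MOVPL
5: ✓ MOVVC  r3←0x0b
6: ✓ CMP  NZCV=1001
7: ✓ ADDNE  r0←0x92
8: · MOVHI
9: ✓ MOVCC  r1←0x36

EXEC = [5,7,9]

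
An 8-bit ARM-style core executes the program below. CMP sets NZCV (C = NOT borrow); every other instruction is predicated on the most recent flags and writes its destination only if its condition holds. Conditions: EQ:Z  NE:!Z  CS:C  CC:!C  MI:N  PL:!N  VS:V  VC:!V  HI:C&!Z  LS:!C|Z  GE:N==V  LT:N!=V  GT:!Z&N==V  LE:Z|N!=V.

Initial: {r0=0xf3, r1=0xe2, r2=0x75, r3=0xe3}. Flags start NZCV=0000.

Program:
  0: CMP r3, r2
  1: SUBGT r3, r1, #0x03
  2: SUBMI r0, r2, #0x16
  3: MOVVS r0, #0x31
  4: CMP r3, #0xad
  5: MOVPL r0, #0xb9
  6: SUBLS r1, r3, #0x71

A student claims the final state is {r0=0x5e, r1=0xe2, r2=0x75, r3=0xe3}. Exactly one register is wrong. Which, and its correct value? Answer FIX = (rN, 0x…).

0: ✓ CMP  NZCV=0011
1: · SUBGT
2: · SUBMI
3: ✓ MOVVS  r0←0x31
4: ✓ CMP  NZCV=0010
5: ✓ MOVPL  r0←0xb9
6: · SUBLS

FIX = (r0, 0xb9)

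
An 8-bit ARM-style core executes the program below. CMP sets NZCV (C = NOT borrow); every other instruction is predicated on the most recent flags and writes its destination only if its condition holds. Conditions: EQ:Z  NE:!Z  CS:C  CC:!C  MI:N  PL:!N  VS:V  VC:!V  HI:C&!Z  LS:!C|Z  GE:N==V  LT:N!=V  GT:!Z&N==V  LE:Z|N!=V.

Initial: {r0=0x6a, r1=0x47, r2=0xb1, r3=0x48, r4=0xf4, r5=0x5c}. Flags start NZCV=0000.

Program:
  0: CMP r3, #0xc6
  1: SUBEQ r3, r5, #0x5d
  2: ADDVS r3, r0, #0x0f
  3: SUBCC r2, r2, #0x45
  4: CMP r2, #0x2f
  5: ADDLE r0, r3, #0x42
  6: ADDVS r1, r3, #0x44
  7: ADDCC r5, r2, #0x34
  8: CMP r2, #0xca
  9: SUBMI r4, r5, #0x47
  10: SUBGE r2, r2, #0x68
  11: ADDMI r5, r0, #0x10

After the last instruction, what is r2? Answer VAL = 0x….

VAL = 0x04

[0] flags=1001 → (cmp)
[1] flags=1001 EQ?F → skip
[2] flags=1001 VS?T → r3=0x79
[3] flags=1001 CC?T → r2=0x6c
[4] flags=0010 → (cmp)
[5] flags=0010 LE?F → skip
[6] flags=0010 VS?F → skip
[7] flags=0010 CC?F → skip
[8] flags=1001 → (cmp)
[9] flags=1001 MI?T → r4=0x15
[10] flags=1001 GE?T → r2=0x04
[11] flags=1001 MI?T → r5=0x7a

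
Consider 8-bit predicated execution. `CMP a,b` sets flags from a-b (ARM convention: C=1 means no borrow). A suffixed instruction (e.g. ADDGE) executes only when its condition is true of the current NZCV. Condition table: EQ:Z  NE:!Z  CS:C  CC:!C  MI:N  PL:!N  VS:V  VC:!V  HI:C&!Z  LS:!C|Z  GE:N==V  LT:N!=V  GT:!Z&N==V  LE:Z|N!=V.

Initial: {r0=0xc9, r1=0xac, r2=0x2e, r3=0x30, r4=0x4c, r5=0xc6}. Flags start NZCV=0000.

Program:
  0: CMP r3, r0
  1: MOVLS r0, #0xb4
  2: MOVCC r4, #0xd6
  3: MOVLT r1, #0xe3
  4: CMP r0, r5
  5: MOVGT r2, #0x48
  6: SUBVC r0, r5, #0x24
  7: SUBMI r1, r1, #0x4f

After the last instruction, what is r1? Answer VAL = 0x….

[0] flags=0000 → (cmp)
[1] flags=0000 LS?T → r0=0xb4
[2] flags=0000 CC?T → r4=0xd6
[3] flags=0000 LT?F → skip
[4] flags=1000 → (cmp)
[5] flags=1000 GT?F → skip
[6] flags=1000 VC?T → r0=0xa2
[7] flags=1000 MI?T → r1=0x5d

VAL = 0x5d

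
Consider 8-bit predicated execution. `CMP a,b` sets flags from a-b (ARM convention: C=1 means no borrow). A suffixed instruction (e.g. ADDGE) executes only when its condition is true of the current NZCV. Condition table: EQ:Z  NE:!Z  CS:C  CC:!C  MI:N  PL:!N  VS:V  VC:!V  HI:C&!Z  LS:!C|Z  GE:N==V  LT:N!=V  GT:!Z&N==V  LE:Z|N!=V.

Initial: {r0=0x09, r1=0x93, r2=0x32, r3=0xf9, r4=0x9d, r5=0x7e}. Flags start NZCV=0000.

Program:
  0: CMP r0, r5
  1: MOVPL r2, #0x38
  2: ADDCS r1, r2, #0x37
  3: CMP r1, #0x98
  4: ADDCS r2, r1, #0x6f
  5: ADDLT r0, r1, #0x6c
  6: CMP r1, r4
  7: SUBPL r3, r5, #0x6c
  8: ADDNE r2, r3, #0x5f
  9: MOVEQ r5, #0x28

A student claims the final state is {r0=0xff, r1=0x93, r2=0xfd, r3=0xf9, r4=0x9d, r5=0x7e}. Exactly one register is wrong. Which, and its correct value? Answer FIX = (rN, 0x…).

[0] flags=1000 → (cmp)
[1] flags=1000 PL?F → skip
[2] flags=1000 CS?F → skip
[3] flags=1000 → (cmp)
[4] flags=1000 CS?F → skip
[5] flags=1000 LT?T → r0=0xff
[6] flags=1000 → (cmp)
[7] flags=1000 PL?F → skip
[8] flags=1000 NE?T → r2=0x58
[9] flags=1000 EQ?F → skip

FIX = (r2, 0x58)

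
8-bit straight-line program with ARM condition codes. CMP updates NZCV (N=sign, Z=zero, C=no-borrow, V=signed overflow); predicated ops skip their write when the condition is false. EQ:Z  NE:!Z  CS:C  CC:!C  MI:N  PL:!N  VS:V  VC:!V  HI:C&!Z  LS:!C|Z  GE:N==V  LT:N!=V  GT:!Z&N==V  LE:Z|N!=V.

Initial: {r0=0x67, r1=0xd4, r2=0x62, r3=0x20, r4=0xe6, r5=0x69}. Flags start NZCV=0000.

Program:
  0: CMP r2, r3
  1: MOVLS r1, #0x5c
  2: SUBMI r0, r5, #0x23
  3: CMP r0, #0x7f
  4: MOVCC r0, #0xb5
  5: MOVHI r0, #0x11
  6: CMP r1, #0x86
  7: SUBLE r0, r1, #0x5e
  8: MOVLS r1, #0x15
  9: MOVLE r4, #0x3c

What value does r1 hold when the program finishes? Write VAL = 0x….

VAL = 0xd4

0: ✓ CMP  NZCV=0010
1: · MOVLS
2: · SUBMI
3: ✓ CMP  NZCV=1000
4: ✓ MOVCC  r0←0xb5
5: · MOVHI
6: ✓ CMP  NZCV=0010
7: · SUBLE
8: · MOVLS
9: · MOVLE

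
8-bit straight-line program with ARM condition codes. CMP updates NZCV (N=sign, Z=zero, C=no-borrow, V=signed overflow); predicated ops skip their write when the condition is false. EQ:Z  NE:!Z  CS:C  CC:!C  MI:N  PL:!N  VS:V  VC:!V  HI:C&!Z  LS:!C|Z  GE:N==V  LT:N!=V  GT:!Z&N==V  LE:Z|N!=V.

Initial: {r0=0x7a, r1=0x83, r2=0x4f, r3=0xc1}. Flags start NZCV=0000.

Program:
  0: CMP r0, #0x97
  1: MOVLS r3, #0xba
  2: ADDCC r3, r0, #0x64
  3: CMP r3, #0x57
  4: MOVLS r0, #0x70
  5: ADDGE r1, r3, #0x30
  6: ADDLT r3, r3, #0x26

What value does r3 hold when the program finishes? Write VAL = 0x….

0: ✓ CMP  NZCV=1001
1: ✓ MOVLS  r3←0xba
2: ✓ ADDCC  r3←0xde
3: ✓ CMP  NZCV=1010
4: · MOVLS
5: · ADDGE
6: ✓ ADDLT  r3←0x04

VAL = 0x04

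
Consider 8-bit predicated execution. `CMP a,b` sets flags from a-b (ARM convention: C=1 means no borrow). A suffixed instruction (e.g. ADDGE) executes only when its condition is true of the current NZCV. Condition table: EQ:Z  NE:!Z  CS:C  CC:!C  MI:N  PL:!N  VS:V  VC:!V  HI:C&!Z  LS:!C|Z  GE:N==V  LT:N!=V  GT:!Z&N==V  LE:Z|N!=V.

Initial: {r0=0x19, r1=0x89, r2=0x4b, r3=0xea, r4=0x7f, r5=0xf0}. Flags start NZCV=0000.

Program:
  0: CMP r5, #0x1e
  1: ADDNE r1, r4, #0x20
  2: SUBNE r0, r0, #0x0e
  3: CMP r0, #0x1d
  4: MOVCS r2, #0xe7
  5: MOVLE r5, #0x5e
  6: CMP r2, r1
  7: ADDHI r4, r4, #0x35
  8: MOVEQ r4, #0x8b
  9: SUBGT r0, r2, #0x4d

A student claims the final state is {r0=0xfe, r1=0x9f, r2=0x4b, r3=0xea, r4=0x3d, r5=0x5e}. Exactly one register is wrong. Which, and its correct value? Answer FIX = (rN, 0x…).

FIX = (r4, 0x7f)

0: ✓ CMP  NZCV=1010
1: ✓ ADDNE  r1←0x9f
2: ✓ SUBNE  r0←0x0b
3: ✓ CMP  NZCV=1000
4: · MOVCS
5: ✓ MOVLE  r5←0x5e
6: ✓ CMP  NZCV=1001
7: · ADDHI
8: · MOVEQ
9: ✓ SUBGT  r0←0xfe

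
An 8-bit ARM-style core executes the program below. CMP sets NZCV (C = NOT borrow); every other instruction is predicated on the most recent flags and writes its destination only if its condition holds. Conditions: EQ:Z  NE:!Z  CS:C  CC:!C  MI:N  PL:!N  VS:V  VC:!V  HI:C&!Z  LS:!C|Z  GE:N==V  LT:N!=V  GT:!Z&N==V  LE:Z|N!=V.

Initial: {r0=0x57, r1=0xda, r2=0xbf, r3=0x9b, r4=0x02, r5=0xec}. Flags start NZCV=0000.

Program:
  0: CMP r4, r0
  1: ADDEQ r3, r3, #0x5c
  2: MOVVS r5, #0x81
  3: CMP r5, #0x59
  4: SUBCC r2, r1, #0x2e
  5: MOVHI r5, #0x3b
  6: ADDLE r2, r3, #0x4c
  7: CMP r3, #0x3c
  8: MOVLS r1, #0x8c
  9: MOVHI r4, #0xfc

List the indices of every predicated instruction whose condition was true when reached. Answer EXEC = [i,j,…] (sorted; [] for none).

EXEC = [5,6,9]

[0] flags=1000 → (cmp)
[1] flags=1000 EQ?F → skip
[2] flags=1000 VS?F → skip
[3] flags=1010 → (cmp)
[4] flags=1010 CC?F → skip
[5] flags=1010 HI?T → r5=0x3b
[6] flags=1010 LE?T → r2=0xe7
[7] flags=0011 → (cmp)
[8] flags=0011 LS?F → skip
[9] flags=0011 HI?T → r4=0xfc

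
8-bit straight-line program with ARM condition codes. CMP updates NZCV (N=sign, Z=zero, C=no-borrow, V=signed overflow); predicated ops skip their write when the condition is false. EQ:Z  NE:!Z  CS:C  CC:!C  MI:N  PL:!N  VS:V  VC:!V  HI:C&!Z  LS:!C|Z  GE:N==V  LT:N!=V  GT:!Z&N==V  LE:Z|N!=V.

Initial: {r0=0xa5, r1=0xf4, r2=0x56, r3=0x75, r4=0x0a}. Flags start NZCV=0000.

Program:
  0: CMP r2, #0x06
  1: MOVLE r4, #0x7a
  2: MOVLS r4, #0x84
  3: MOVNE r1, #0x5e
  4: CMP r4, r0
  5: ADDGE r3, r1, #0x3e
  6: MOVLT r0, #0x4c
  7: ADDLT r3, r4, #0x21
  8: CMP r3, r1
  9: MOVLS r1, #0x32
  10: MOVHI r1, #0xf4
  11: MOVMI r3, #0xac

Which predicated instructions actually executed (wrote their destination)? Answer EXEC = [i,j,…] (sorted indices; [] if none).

[0] flags=0010 → (cmp)
[1] flags=0010 LE?F → skip
[2] flags=0010 LS?F → skip
[3] flags=0010 NE?T → r1=0x5e
[4] flags=0000 → (cmp)
[5] flags=0000 GE?T → r3=0x9c
[6] flags=0000 LT?F → skip
[7] flags=0000 LT?F → skip
[8] flags=0011 → (cmp)
[9] flags=0011 LS?F → skip
[10] flags=0011 HI?T → r1=0xf4
[11] flags=0011 MI?F → skip

EXEC = [3,5,10]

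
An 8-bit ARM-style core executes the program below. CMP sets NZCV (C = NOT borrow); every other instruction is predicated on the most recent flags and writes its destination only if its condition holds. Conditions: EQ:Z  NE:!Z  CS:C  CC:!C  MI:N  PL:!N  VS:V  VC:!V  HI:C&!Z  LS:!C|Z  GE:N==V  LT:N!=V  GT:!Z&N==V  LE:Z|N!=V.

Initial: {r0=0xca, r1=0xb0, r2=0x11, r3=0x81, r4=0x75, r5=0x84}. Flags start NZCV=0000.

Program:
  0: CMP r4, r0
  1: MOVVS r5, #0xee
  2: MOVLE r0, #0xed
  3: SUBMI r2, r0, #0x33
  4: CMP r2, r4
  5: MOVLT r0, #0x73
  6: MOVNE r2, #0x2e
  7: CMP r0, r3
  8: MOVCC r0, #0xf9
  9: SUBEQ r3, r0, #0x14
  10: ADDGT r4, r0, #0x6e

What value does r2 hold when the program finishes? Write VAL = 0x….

VAL = 0x2e

0: ✓ CMP  NZCV=1001
1: ✓ MOVVS  r5←0xee
2: · MOVLE
3: ✓ SUBMI  r2←0x97
4: ✓ CMP  NZCV=0011
5: ✓ MOVLT  r0←0x73
6: ✓ MOVNE  r2←0x2e
7: ✓ CMP  NZCV=1001
8: ✓ MOVCC  r0←0xf9
9: · SUBEQ
10: ✓ ADDGT  r4←0x67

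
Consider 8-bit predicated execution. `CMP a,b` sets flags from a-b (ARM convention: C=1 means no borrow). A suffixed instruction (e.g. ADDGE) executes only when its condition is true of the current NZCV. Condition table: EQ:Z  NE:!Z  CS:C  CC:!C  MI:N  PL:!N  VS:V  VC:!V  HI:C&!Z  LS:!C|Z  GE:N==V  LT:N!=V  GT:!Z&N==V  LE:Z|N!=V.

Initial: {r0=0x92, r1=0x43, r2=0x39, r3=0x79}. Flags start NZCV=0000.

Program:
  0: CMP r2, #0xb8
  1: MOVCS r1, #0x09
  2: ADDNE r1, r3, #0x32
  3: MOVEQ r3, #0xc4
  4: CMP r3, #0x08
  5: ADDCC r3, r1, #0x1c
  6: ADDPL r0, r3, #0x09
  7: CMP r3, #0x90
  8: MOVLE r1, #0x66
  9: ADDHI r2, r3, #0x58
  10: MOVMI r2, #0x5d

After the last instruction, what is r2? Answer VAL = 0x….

VAL = 0x5d

0: ✓ CMP  NZCV=1001
1: · MOVCS
2: ✓ ADDNE  r1←0xab
3: · MOVEQ
4: ✓ CMP  NZCV=0010
5: · ADDCC
6: ✓ ADDPL  r0←0x82
7: ✓ CMP  NZCV=1001
8: · MOVLE
9: · ADDHI
10: ✓ MOVMI  r2←0x5d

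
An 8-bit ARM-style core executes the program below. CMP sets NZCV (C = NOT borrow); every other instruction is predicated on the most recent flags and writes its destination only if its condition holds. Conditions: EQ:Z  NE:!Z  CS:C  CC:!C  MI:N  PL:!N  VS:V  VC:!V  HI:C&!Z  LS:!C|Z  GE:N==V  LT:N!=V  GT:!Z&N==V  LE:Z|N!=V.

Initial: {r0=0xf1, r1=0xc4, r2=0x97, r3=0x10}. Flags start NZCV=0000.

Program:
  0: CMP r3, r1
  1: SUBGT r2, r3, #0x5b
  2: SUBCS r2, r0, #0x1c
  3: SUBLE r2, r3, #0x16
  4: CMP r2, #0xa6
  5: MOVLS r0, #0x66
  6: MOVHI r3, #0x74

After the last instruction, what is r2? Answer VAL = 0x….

VAL = 0xb5

[0] flags=0000 → (cmp)
[1] flags=0000 GT?T → r2=0xb5
[2] flags=0000 CS?F → skip
[3] flags=0000 LE?F → skip
[4] flags=0010 → (cmp)
[5] flags=0010 LS?F → skip
[6] flags=0010 HI?T → r3=0x74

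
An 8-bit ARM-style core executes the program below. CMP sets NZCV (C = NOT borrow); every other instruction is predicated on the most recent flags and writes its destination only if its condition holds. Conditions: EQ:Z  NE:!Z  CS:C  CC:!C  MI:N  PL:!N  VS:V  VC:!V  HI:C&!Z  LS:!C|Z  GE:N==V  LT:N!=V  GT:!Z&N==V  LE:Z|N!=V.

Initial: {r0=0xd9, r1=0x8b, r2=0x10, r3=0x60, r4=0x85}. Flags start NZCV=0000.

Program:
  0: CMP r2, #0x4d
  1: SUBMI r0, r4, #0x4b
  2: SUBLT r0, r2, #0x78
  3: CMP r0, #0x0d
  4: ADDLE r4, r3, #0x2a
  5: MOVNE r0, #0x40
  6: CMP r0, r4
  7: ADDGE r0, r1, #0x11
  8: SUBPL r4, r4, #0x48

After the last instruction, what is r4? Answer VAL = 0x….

0: ✓ CMP  NZCV=1000
1: ✓ SUBMI  r0←0x3a
2: ✓ SUBLT  r0←0x98
3: ✓ CMP  NZCV=1010
4: ✓ ADDLE  r4←0x8a
5: ✓ MOVNE  r0←0x40
6: ✓ CMP  NZCV=1001
7: ✓ ADDGE  r0←0x9c
8: · SUBPL

VAL = 0x8a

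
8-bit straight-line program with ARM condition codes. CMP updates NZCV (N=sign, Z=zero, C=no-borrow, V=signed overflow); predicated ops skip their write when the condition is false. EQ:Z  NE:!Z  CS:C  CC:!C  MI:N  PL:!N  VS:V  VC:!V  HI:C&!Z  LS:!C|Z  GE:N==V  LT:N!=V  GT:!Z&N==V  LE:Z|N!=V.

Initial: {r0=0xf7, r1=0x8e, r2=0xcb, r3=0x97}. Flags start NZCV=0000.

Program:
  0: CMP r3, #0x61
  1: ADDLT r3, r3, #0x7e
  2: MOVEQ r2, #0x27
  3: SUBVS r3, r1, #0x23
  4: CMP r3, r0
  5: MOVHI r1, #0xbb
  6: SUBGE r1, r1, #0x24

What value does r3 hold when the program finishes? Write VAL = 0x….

VAL = 0x6b

[0] flags=0011 → (cmp)
[1] flags=0011 LT?T → r3=0x15
[2] flags=0011 EQ?F → skip
[3] flags=0011 VS?T → r3=0x6b
[4] flags=0000 → (cmp)
[5] flags=0000 HI?F → skip
[6] flags=0000 GE?T → r1=0x6a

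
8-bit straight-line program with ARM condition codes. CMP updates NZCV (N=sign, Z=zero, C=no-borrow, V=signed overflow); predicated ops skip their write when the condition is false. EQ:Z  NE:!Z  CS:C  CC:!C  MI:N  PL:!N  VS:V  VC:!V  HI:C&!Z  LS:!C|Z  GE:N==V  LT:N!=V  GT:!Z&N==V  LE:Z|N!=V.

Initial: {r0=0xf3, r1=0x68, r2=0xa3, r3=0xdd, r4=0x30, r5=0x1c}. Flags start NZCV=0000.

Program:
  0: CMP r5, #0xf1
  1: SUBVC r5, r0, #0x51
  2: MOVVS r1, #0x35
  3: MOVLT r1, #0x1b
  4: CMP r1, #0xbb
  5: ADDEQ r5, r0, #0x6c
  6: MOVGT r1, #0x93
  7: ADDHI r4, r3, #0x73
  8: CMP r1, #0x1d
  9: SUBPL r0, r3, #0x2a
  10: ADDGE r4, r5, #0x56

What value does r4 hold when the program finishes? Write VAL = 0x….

VAL = 0x30

0: ✓ CMP  NZCV=0000
1: ✓ SUBVC  r5←0xa2
2: · MOVVS
3: · MOVLT
4: ✓ CMP  NZCV=1001
5: · ADDEQ
6: ✓ MOVGT  r1←0x93
7: · ADDHI
8: ✓ CMP  NZCV=0011
9: ✓ SUBPL  r0←0xb3
10: · ADDGE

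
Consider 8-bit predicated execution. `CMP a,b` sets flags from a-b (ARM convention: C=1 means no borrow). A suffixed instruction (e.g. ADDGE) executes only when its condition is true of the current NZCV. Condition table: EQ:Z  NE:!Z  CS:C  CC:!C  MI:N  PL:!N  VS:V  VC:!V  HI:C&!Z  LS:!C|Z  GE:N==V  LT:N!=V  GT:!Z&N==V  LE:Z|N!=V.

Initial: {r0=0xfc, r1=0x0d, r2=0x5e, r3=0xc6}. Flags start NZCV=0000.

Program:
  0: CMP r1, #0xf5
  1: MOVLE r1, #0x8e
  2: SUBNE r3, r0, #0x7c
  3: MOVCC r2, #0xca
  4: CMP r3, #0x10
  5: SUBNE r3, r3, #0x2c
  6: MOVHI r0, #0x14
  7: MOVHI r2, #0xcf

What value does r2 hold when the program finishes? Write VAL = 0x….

[0] flags=0000 → (cmp)
[1] flags=0000 LE?F → skip
[2] flags=0000 NE?T → r3=0x80
[3] flags=0000 CC?T → r2=0xca
[4] flags=0011 → (cmp)
[5] flags=0011 NE?T → r3=0x54
[6] flags=0011 HI?T → r0=0x14
[7] flags=0011 HI?T → r2=0xcf

VAL = 0xcf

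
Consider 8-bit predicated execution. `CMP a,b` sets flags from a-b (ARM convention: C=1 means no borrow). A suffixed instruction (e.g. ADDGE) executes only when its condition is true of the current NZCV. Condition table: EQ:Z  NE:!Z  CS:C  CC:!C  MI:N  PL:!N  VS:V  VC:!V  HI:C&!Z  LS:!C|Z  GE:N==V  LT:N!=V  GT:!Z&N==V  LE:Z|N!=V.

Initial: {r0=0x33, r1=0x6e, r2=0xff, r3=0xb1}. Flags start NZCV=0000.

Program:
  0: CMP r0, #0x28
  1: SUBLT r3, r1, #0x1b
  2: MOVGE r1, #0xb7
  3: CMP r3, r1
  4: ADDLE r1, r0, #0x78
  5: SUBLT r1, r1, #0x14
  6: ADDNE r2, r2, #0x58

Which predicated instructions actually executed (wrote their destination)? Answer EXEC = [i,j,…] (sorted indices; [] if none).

EXEC = [2,4,5,6]

[0] flags=0010 → (cmp)
[1] flags=0010 LT?F → skip
[2] flags=0010 GE?T → r1=0xb7
[3] flags=1000 → (cmp)
[4] flags=1000 LE?T → r1=0xab
[5] flags=1000 LT?T → r1=0x97
[6] flags=1000 NE?T → r2=0x57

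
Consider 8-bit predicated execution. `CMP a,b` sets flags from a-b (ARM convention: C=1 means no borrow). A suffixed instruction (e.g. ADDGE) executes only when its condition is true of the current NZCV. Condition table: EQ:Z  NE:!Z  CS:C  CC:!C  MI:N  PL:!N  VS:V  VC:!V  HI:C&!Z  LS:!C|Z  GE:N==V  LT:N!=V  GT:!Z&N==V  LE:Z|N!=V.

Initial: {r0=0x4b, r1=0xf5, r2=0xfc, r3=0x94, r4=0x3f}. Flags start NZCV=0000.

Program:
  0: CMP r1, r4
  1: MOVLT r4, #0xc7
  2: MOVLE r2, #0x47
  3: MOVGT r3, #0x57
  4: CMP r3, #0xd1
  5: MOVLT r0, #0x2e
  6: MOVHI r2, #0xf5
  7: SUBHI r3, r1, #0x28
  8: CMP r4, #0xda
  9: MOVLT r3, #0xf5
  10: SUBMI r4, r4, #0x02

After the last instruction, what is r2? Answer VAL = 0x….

0: ✓ CMP  NZCV=1010
1: ✓ MOVLT  r4←0xc7
2: ✓ MOVLE  r2←0x47
3: · MOVGT
4: ✓ CMP  NZCV=1000
5: ✓ MOVLT  r0←0x2e
6: · MOVHI
7: · SUBHI
8: ✓ CMP  NZCV=1000
9: ✓ MOVLT  r3←0xf5
10: ✓ SUBMI  r4←0xc5

VAL = 0x47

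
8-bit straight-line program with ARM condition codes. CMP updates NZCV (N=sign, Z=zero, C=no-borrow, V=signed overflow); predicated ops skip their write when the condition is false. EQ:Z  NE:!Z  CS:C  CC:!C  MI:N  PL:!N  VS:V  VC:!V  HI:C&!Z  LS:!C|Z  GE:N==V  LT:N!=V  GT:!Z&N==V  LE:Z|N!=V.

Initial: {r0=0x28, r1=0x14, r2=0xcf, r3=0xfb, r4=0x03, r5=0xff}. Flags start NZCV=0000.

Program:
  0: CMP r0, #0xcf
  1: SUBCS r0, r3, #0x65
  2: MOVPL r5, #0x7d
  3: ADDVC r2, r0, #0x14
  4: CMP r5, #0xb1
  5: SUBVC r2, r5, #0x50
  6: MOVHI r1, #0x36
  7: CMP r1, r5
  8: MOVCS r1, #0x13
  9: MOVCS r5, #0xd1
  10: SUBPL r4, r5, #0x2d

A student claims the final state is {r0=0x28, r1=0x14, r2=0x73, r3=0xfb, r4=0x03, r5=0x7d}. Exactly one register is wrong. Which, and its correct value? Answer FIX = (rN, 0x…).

FIX = (r2, 0x3c)

0: ✓ CMP  NZCV=0000
1: · SUBCS
2: ✓ MOVPL  r5←0x7d
3: ✓ ADDVC  r2←0x3c
4: ✓ CMP  NZCV=1001
5: · SUBVC
6: · MOVHI
7: ✓ CMP  NZCV=1000
8: · MOVCS
9: · MOVCS
10: · SUBPL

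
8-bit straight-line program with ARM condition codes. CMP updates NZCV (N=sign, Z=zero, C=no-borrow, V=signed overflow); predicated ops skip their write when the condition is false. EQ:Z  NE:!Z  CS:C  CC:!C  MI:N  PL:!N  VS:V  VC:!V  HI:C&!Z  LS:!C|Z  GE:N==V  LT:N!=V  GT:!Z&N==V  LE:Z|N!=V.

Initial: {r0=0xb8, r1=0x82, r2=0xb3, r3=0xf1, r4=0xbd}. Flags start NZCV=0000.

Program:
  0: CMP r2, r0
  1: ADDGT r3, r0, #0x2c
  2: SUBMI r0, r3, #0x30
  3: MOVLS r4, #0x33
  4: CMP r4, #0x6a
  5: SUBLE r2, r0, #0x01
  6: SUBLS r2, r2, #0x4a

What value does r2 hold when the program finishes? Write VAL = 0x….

VAL = 0x76

[0] flags=1000 → (cmp)
[1] flags=1000 GT?F → skip
[2] flags=1000 MI?T → r0=0xc1
[3] flags=1000 LS?T → r4=0x33
[4] flags=1000 → (cmp)
[5] flags=1000 LE?T → r2=0xc0
[6] flags=1000 LS?T → r2=0x76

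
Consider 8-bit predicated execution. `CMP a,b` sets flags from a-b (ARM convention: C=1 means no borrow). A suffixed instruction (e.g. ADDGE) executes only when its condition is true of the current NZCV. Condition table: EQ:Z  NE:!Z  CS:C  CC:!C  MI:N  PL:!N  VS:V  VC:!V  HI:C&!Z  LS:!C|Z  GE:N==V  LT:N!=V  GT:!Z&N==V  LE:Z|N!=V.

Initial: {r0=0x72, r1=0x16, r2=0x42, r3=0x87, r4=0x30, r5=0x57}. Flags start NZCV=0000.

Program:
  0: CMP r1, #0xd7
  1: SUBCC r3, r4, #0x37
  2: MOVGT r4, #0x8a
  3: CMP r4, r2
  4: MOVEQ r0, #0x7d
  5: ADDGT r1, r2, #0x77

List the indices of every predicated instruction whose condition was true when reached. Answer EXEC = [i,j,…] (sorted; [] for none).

EXEC = [1,2]

[0] flags=0000 → (cmp)
[1] flags=0000 CC?T → r3=0xf9
[2] flags=0000 GT?T → r4=0x8a
[3] flags=0011 → (cmp)
[4] flags=0011 EQ?F → skip
[5] flags=0011 GT?F → skip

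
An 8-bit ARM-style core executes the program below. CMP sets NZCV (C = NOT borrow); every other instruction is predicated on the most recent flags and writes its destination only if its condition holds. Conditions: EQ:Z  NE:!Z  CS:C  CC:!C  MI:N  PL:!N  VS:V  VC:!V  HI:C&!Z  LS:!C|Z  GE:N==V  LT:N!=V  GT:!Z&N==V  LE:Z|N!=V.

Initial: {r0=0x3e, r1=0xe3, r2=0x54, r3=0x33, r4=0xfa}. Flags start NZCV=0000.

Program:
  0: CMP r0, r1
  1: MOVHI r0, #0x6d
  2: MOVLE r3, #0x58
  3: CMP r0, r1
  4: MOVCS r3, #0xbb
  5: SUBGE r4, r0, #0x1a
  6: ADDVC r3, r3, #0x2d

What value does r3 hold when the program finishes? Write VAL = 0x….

VAL = 0x60

0: ✓ CMP  NZCV=0000
1: · MOVHI
2: · MOVLE
3: ✓ CMP  NZCV=0000
4: · MOVCS
5: ✓ SUBGE  r4←0x24
6: ✓ ADDVC  r3←0x60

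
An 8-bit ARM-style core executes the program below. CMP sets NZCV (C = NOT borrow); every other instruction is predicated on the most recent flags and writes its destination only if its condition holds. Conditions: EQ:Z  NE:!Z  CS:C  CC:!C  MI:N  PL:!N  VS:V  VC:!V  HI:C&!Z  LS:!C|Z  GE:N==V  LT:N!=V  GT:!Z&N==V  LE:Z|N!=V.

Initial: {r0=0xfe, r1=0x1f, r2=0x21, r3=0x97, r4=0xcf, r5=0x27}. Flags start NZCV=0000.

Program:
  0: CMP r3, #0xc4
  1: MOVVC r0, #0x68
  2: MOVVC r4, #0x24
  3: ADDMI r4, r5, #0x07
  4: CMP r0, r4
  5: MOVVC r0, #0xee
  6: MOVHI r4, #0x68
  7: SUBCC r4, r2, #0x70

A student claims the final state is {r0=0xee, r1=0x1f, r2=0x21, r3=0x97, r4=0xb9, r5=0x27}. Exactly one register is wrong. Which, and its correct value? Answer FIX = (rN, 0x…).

0: ✓ CMP  NZCV=1000
1: ✓ MOVVC  r0←0x68
2: ✓ MOVVC  r4←0x24
3: ✓ ADDMI  r4←0x2e
4: ✓ CMP  NZCV=0010
5: ✓ MOVVC  r0←0xee
6: ✓ MOVHI  r4←0x68
7: · SUBCC

FIX = (r4, 0x68)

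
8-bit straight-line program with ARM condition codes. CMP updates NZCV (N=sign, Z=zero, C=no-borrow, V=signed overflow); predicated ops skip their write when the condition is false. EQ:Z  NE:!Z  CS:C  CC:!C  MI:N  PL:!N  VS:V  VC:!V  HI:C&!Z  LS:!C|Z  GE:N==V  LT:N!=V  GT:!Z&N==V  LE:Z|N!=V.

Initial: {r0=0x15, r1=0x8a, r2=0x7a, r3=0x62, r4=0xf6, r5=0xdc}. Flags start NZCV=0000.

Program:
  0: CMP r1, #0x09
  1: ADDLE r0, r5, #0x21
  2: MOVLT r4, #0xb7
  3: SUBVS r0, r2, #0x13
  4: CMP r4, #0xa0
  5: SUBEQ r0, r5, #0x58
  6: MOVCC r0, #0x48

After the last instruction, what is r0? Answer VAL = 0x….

0: ✓ CMP  NZCV=1010
1: ✓ ADDLE  r0←0xfd
2: ✓ MOVLT  r4←0xb7
3: · SUBVS
4: ✓ CMP  NZCV=0010
5: · SUBEQ
6: · MOVCC

VAL = 0xfd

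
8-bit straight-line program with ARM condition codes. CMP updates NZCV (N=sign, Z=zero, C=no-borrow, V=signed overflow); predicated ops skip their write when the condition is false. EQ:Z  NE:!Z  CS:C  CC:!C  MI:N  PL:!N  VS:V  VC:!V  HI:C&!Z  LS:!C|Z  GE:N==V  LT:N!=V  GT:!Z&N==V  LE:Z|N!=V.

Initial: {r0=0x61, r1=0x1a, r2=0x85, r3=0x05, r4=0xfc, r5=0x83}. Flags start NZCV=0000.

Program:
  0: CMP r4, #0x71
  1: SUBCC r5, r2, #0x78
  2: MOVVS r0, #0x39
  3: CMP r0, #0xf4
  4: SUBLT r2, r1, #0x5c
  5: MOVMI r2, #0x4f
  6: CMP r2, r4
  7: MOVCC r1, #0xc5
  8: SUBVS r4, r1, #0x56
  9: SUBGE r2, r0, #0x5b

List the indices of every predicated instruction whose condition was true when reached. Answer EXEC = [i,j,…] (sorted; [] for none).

[0] flags=1010 → (cmp)
[1] flags=1010 CC?F → skip
[2] flags=1010 VS?F → skip
[3] flags=0000 → (cmp)
[4] flags=0000 LT?F → skip
[5] flags=0000 MI?F → skip
[6] flags=1000 → (cmp)
[7] flags=1000 CC?T → r1=0xc5
[8] flags=1000 VS?F → skip
[9] flags=1000 GE?F → skip

EXEC = [7]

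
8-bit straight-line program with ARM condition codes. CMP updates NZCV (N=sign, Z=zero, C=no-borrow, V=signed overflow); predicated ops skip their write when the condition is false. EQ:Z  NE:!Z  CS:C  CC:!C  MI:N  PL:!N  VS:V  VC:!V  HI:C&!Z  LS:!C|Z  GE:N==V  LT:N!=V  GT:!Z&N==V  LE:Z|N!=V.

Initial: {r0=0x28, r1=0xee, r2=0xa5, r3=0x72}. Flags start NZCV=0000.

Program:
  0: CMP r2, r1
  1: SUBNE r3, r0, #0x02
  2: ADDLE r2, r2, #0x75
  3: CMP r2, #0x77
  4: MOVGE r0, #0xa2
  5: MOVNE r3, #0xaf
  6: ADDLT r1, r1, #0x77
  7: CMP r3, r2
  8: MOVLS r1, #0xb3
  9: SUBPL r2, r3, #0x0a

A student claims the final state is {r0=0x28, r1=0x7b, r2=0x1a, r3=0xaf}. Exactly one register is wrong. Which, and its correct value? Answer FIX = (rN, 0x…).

FIX = (r1, 0x65)

[0] flags=1000 → (cmp)
[1] flags=1000 NE?T → r3=0x26
[2] flags=1000 LE?T → r2=0x1a
[3] flags=1000 → (cmp)
[4] flags=1000 GE?F → skip
[5] flags=1000 NE?T → r3=0xaf
[6] flags=1000 LT?T → r1=0x65
[7] flags=1010 → (cmp)
[8] flags=1010 LS?F → skip
[9] flags=1010 PL?F → skip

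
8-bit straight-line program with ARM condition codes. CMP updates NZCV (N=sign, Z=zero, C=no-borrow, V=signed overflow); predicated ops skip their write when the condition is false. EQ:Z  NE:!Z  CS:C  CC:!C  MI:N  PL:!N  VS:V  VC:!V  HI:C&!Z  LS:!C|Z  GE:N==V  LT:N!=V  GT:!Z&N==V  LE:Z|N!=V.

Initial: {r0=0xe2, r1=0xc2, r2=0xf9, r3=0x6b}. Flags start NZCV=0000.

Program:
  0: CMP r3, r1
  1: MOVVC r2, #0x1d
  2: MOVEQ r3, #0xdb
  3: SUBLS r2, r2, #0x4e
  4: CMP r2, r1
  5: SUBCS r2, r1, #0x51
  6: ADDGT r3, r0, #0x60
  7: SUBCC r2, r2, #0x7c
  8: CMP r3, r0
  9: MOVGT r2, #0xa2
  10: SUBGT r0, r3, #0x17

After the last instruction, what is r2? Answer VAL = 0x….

VAL = 0xa2

[0] flags=1001 → (cmp)
[1] flags=1001 VC?F → skip
[2] flags=1001 EQ?F → skip
[3] flags=1001 LS?T → r2=0xab
[4] flags=1000 → (cmp)
[5] flags=1000 CS?F → skip
[6] flags=1000 GT?F → skip
[7] flags=1000 CC?T → r2=0x2f
[8] flags=1001 → (cmp)
[9] flags=1001 GT?T → r2=0xa2
[10] flags=1001 GT?T → r0=0x54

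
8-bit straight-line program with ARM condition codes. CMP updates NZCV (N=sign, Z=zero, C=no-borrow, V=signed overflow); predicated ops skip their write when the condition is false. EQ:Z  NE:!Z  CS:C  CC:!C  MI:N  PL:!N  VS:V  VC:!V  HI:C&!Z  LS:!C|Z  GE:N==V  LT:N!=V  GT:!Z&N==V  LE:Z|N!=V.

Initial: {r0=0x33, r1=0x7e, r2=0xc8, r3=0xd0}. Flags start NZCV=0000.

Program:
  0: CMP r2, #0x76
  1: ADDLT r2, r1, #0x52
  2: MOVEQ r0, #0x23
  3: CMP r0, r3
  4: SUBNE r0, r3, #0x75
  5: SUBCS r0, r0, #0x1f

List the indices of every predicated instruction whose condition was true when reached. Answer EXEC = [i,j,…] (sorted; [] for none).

EXEC = [1,4]

0: ✓ CMP  NZCV=0011
1: ✓ ADDLT  r2←0xd0
2: · MOVEQ
3: ✓ CMP  NZCV=0000
4: ✓ SUBNE  r0←0x5b
5: · SUBCS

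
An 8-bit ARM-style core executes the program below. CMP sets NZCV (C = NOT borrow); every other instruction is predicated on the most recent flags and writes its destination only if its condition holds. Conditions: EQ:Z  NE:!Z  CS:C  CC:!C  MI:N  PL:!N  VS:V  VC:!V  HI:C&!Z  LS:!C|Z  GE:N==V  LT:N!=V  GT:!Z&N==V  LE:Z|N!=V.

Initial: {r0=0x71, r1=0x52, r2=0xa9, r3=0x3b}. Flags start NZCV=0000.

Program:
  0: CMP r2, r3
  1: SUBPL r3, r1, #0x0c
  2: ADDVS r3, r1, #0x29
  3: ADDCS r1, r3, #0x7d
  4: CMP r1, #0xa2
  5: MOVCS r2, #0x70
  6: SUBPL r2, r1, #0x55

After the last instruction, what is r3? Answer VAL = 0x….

VAL = 0x7b

[0] flags=0011 → (cmp)
[1] flags=0011 PL?T → r3=0x46
[2] flags=0011 VS?T → r3=0x7b
[3] flags=0011 CS?T → r1=0xf8
[4] flags=0010 → (cmp)
[5] flags=0010 CS?T → r2=0x70
[6] flags=0010 PL?T → r2=0xa3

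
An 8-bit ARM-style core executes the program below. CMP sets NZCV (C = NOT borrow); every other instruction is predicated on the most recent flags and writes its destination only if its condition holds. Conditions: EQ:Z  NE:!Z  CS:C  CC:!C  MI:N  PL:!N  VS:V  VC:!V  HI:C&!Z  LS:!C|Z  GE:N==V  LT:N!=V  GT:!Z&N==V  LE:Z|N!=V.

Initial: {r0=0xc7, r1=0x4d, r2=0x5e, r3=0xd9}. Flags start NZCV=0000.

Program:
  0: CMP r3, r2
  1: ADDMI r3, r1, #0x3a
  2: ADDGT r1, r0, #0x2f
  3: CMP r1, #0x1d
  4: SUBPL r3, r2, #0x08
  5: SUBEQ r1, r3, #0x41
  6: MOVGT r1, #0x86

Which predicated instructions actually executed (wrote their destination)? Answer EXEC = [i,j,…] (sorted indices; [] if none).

0: ✓ CMP  NZCV=0011
1: · ADDMI
2: · ADDGT
3: ✓ CMP  NZCV=0010
4: ✓ SUBPL  r3←0x56
5: · SUBEQ
6: ✓ MOVGT  r1←0x86

EXEC = [4,6]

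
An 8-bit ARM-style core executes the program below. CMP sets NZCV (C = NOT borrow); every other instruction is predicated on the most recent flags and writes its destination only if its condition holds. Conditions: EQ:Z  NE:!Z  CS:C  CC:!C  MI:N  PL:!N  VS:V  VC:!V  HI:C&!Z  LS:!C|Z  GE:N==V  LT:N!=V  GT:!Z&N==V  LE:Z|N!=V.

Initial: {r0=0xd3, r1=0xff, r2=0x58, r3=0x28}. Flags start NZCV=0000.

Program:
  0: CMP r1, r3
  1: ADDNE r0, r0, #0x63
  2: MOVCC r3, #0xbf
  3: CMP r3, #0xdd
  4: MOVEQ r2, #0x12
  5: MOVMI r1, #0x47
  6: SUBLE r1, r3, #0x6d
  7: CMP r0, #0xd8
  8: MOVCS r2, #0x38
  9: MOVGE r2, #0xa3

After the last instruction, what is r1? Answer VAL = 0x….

[0] flags=1010 → (cmp)
[1] flags=1010 NE?T → r0=0x36
[2] flags=1010 CC?F → skip
[3] flags=0000 → (cmp)
[4] flags=0000 EQ?F → skip
[5] flags=0000 MI?F → skip
[6] flags=0000 LE?F → skip
[7] flags=0000 → (cmp)
[8] flags=0000 CS?F → skip
[9] flags=0000 GE?T → r2=0xa3

VAL = 0xff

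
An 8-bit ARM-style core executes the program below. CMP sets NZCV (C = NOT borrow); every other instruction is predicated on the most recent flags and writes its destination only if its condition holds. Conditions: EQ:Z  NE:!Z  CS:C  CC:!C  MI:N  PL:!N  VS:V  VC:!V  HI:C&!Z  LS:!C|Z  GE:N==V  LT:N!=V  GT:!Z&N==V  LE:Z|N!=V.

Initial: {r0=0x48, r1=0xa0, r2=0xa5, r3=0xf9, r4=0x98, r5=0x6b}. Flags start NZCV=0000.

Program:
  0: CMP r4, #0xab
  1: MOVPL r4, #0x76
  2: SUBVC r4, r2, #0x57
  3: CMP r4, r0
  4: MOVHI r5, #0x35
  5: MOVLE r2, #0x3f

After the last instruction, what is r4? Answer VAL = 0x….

VAL = 0x4e

[0] flags=1000 → (cmp)
[1] flags=1000 PL?F → skip
[2] flags=1000 VC?T → r4=0x4e
[3] flags=0010 → (cmp)
[4] flags=0010 HI?T → r5=0x35
[5] flags=0010 LE?F → skip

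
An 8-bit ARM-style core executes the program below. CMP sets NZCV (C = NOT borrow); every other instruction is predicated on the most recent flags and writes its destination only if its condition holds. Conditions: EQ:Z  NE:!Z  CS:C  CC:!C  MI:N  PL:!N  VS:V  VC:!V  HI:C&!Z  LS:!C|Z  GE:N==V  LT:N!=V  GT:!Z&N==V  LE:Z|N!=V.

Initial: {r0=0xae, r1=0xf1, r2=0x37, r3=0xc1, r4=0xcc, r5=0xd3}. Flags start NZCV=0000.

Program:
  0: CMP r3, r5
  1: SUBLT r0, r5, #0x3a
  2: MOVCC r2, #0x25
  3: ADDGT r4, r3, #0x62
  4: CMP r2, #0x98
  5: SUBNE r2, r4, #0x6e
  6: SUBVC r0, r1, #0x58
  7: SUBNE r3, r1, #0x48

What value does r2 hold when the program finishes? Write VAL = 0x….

VAL = 0x5e

0: ✓ CMP  NZCV=1000
1: ✓ SUBLT  r0←0x99
2: ✓ MOVCC  r2←0x25
3: · ADDGT
4: ✓ CMP  NZCV=1001
5: ✓ SUBNE  r2←0x5e
6: · SUBVC
7: ✓ SUBNE  r3←0xa9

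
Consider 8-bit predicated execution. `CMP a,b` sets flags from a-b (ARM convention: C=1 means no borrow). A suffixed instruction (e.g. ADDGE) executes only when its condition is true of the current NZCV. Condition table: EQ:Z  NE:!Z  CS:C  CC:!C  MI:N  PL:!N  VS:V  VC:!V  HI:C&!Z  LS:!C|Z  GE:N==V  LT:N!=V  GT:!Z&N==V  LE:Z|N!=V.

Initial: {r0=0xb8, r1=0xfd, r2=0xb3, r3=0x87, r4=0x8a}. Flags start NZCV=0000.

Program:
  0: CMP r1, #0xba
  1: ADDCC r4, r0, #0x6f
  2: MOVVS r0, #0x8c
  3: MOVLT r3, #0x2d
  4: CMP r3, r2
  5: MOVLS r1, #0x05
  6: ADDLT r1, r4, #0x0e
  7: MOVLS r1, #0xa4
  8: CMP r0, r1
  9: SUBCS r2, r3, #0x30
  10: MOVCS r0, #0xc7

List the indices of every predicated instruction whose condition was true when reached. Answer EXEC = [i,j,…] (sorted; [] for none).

EXEC = [5,6,7,9,10]

[0] flags=0010 → (cmp)
[1] flags=0010 CC?F → skip
[2] flags=0010 VS?F → skip
[3] flags=0010 LT?F → skip
[4] flags=1000 → (cmp)
[5] flags=1000 LS?T → r1=0x05
[6] flags=1000 LT?T → r1=0x98
[7] flags=1000 LS?T → r1=0xa4
[8] flags=0010 → (cmp)
[9] flags=0010 CS?T → r2=0x57
[10] flags=0010 CS?T → r0=0xc7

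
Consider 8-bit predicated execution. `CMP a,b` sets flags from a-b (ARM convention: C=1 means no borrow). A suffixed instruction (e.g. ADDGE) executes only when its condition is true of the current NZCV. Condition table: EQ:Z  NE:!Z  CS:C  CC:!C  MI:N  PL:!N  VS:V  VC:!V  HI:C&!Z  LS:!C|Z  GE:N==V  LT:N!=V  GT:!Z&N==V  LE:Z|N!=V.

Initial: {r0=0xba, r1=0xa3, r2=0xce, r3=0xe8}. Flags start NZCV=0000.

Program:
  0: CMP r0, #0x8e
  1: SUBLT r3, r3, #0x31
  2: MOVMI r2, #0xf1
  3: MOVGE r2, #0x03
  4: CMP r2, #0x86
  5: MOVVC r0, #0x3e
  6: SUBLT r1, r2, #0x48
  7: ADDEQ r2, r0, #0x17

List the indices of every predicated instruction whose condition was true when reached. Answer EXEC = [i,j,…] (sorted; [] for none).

[0] flags=0010 → (cmp)
[1] flags=0010 LT?F → skip
[2] flags=0010 MI?F → skip
[3] flags=0010 GE?T → r2=0x03
[4] flags=0000 → (cmp)
[5] flags=0000 VC?T → r0=0x3e
[6] flags=0000 LT?F → skip
[7] flags=0000 EQ?F → skip

EXEC = [3,5]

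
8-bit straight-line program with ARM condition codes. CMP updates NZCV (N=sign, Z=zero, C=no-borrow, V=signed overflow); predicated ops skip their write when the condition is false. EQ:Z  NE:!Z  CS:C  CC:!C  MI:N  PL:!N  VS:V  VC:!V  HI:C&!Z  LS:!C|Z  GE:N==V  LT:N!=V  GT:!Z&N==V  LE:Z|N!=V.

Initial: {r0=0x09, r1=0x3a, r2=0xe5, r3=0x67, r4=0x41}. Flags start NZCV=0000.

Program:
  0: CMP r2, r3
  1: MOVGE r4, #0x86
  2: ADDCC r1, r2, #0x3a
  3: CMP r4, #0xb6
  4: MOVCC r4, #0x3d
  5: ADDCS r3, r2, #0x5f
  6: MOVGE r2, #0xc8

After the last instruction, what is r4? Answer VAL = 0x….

VAL = 0x3d

[0] flags=0011 → (cmp)
[1] flags=0011 GE?F → skip
[2] flags=0011 CC?F → skip
[3] flags=1001 → (cmp)
[4] flags=1001 CC?T → r4=0x3d
[5] flags=1001 CS?F → skip
[6] flags=1001 GE?T → r2=0xc8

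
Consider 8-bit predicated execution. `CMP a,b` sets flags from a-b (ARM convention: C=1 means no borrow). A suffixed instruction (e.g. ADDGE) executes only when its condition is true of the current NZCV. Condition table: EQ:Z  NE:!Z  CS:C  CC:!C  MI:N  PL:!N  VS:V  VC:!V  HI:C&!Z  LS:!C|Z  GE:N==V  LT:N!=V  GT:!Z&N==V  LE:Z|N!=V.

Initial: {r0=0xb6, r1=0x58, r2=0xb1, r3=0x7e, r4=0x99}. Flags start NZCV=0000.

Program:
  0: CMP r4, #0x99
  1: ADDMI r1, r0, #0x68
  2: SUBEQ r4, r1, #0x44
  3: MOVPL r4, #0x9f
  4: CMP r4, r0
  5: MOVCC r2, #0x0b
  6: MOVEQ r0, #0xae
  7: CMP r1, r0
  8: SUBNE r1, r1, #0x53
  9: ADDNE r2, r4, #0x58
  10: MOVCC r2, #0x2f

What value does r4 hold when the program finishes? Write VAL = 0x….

0: ✓ CMP  NZCV=0110
1: · ADDMI
2: ✓ SUBEQ  r4←0x14
3: ✓ MOVPL  r4←0x9f
4: ✓ CMP  NZCV=1000
5: ✓ MOVCC  r2←0x0b
6: · MOVEQ
7: ✓ CMP  NZCV=1001
8: ✓ SUBNE  r1←0x05
9: ✓ ADDNE  r2←0xf7
10: ✓ MOVCC  r2←0x2f

VAL = 0x9f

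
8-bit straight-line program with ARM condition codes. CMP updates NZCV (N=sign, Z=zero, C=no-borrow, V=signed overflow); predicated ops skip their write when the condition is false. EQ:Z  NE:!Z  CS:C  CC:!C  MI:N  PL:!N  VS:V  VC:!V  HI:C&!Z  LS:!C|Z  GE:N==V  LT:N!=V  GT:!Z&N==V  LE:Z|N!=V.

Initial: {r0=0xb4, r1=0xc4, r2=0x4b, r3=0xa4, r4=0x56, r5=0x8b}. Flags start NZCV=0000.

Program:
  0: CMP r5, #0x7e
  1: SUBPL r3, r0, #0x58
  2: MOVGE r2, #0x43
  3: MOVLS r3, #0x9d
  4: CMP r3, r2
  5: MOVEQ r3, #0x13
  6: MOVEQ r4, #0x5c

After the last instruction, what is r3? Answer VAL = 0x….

0: ✓ CMP  NZCV=0011
1: ✓ SUBPL  r3←0x5c
2: · MOVGE
3: · MOVLS
4: ✓ CMP  NZCV=0010
5: · MOVEQ
6: · MOVEQ

VAL = 0x5c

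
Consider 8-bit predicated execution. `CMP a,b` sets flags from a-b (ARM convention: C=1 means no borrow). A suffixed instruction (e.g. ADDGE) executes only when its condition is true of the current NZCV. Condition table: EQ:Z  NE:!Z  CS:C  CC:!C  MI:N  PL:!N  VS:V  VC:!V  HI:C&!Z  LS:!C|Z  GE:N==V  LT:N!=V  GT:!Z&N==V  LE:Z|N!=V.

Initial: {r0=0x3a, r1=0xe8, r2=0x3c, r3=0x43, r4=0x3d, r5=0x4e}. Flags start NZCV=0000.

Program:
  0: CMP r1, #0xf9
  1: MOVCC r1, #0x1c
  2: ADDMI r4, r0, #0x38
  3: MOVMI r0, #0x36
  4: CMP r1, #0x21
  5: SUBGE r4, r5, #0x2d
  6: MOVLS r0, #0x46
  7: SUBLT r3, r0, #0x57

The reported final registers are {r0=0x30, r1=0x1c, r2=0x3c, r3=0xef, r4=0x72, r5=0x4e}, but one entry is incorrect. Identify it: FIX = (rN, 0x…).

FIX = (r0, 0x46)

0: ✓ CMP  NZCV=1000
1: ✓ MOVCC  r1←0x1c
2: ✓ ADDMI  r4←0x72
3: ✓ MOVMI  r0←0x36
4: ✓ CMP  NZCV=1000
5: · SUBGE
6: ✓ MOVLS  r0←0x46
7: ✓ SUBLT  r3←0xef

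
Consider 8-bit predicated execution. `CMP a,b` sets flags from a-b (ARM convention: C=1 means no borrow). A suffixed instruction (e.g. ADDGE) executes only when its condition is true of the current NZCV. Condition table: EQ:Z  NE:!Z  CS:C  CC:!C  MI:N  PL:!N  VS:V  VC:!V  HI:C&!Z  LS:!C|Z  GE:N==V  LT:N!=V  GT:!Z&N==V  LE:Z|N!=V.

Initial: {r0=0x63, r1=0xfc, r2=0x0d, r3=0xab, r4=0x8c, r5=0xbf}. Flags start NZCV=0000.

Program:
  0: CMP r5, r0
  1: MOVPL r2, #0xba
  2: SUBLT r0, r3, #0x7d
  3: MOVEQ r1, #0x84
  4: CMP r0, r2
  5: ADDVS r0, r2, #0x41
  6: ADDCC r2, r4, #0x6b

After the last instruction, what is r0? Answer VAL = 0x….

VAL = 0x2e

0: ✓ CMP  NZCV=0011
1: ✓ MOVPL  r2←0xba
2: ✓ SUBLT  r0←0x2e
3: · MOVEQ
4: ✓ CMP  NZCV=0000
5: · ADDVS
6: ✓ ADDCC  r2←0xf7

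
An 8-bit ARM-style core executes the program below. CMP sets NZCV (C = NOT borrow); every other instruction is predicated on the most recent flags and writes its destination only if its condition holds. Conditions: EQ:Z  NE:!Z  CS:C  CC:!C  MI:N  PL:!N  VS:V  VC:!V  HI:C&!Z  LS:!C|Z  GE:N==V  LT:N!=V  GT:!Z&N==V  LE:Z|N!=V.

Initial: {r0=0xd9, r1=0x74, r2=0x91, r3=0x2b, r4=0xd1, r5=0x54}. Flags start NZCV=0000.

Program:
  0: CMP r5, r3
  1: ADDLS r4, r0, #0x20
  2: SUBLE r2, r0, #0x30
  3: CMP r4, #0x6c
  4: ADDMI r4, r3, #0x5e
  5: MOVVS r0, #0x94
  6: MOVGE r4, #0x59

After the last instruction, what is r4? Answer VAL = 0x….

[0] flags=0010 → (cmp)
[1] flags=0010 LS?F → skip
[2] flags=0010 LE?F → skip
[3] flags=0011 → (cmp)
[4] flags=0011 MI?F → skip
[5] flags=0011 VS?T → r0=0x94
[6] flags=0011 GE?F → skip

VAL = 0xd1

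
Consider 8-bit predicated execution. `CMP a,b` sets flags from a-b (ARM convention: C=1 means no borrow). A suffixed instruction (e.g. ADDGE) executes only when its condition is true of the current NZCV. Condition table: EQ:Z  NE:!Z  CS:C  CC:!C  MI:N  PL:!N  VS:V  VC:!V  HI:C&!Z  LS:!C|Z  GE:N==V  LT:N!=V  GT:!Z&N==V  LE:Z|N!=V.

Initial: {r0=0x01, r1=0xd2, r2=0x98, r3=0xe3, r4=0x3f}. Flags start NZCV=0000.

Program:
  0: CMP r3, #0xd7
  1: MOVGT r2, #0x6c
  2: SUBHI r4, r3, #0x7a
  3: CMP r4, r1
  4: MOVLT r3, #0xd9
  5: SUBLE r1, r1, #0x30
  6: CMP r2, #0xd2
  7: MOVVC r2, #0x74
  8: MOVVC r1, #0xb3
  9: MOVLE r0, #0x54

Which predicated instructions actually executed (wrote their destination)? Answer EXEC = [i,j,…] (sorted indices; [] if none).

0: ✓ CMP  NZCV=0010
1: ✓ MOVGT  r2←0x6c
2: ✓ SUBHI  r4←0x69
3: ✓ CMP  NZCV=1001
4: · MOVLT
5: · SUBLE
6: ✓ CMP  NZCV=1001
7: · MOVVC
8: · MOVVC
9: · MOVLE

EXEC = [1,2]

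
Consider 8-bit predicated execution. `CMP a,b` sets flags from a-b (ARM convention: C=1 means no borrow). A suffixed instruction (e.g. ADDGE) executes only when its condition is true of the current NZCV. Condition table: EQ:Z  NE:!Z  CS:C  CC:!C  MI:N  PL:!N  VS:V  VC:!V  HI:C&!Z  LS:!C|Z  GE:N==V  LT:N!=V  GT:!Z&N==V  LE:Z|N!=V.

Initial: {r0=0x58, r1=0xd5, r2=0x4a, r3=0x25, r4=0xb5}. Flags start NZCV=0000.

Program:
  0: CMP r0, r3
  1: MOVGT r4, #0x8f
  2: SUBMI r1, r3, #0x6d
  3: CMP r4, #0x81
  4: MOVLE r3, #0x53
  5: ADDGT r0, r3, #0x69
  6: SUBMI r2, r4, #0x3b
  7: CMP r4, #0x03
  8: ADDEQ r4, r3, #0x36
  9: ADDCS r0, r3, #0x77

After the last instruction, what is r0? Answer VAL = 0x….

0: ✓ CMP  NZCV=0010
1: ✓ MOVGT  r4←0x8f
2: · SUBMI
3: ✓ CMP  NZCV=0010
4: · MOVLE
5: ✓ ADDGT  r0←0x8e
6: · SUBMI
7: ✓ CMP  NZCV=1010
8: · ADDEQ
9: ✓ ADDCS  r0←0x9c

VAL = 0x9c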